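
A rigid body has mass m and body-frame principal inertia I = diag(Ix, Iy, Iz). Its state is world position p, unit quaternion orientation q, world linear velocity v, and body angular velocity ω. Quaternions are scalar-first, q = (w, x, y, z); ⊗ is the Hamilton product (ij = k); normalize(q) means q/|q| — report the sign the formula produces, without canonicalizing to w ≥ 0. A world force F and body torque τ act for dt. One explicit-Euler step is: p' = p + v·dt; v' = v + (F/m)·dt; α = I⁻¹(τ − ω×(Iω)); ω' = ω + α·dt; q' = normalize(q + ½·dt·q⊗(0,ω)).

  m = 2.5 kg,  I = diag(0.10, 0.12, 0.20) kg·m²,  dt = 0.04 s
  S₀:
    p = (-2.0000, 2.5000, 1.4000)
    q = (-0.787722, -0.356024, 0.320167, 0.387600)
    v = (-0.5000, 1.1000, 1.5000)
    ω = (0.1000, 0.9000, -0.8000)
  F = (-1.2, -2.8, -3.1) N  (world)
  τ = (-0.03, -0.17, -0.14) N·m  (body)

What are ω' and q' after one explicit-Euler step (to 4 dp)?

precession coupling ω×(Iω) = (-0.0576, 0.0080, 0.0018)
(τ − ω×Iω)/I = (0.2760, -1.4833, -0.7090)
ω' = ω + α·dt = (0.1110, 0.8407, -0.8284)
q⊗(0,ω) = (0.0575321, -0.6837458, -0.9550090, 0.2777393)
updated quaternion q' = (-0.7863, -0.3696, 0.3010, 0.3930)

ω' = (0.1110, 0.8407, -0.8284)
q' = (-0.7863, -0.3696, 0.3010, 0.3930)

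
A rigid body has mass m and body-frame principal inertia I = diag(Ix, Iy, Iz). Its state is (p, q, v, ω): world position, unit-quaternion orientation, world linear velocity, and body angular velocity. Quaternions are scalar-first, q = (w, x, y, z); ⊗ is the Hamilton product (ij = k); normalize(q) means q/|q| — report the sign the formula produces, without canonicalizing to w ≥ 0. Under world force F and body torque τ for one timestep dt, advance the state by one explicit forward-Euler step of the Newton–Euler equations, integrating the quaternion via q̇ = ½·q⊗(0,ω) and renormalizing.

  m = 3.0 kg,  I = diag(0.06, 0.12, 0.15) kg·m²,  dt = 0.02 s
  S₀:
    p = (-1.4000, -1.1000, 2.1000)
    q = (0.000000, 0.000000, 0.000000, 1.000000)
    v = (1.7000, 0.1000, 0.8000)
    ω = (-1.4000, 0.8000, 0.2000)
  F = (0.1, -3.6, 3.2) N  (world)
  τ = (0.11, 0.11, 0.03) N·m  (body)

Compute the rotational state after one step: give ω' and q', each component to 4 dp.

ω' = (-1.3649, 0.8141, 0.2130)
q' = (-0.0020, -0.0080, -0.0140, 0.9999)

ω×(Iω) gyroscopic = (0.0048, 0.0252, -0.0672)
(τ − ω×Iω)/I = (1.7533, 0.7067, 0.6480)
ω + α·dt = (-1.3649, 0.8141, 0.2130)
2q̇ = q⊗(0,ω) = (-0.2000000, -0.8000000, -1.4000000, 0.0000000)
q' = normalize(q + ½dt·q⊗(0,ω)) = (-0.0020, -0.0080, -0.0140, 0.9999)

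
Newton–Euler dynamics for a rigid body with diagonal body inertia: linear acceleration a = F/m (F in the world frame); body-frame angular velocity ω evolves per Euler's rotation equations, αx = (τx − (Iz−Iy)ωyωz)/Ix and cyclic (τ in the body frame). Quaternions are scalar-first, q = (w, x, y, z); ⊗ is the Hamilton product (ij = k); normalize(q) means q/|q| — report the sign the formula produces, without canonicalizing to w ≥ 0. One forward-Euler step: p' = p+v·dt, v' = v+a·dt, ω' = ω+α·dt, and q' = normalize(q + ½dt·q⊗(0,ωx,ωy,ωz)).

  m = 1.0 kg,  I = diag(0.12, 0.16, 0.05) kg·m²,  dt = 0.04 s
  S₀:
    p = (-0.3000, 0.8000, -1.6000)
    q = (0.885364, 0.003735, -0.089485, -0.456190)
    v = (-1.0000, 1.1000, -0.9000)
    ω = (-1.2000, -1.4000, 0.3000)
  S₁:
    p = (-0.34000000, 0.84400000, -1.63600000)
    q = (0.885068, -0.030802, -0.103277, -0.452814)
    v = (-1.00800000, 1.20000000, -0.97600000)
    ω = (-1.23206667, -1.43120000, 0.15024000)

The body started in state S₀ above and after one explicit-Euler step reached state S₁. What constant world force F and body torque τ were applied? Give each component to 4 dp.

F = (-0.2000, 2.5000, -1.9000)
τ = (-0.0500, -0.1500, -0.1200)

Δv = v₁−v₀ = (-0.00800000, 0.10000000, -0.07600000)
F = m·Δv/dt = (-0.2000, 2.5000, -1.9000)
rate change Δω = (-0.03206667, -0.03120000, -0.14976000)
I·α + gyro = (-0.0500, -0.1500, -0.1200)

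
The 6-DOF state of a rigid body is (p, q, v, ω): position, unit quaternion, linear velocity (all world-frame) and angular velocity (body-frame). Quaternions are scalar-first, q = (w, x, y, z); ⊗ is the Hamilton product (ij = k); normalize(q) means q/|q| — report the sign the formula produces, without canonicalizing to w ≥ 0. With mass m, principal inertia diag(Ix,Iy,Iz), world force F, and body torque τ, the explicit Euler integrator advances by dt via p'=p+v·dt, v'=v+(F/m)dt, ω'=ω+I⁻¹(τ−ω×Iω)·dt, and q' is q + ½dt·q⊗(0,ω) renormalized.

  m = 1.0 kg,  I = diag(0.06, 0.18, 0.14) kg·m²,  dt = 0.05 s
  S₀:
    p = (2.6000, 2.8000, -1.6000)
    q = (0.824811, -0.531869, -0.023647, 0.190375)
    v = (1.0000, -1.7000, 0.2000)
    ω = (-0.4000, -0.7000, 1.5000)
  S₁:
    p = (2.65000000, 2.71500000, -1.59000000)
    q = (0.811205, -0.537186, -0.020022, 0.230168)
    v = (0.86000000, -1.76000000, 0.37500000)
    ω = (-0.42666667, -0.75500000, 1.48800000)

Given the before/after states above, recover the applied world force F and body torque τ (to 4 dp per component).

F = (-2.8000, -1.2000, 3.5000)
τ = (0.0100, -0.1500, 0.0000)

Δω = ω₁−ω₀ = (-0.02666667, -0.05500000, -0.01200000)
precession coupling = (0.0420, 0.0480, 0.0336)
applied torque τ = (0.0100, -0.1500, 0.0000)
velocity change Δv = (-0.14000000, -0.06000000, 0.17500000)
F = m·Δv/dt = (-2.8000, -1.2000, 3.5000)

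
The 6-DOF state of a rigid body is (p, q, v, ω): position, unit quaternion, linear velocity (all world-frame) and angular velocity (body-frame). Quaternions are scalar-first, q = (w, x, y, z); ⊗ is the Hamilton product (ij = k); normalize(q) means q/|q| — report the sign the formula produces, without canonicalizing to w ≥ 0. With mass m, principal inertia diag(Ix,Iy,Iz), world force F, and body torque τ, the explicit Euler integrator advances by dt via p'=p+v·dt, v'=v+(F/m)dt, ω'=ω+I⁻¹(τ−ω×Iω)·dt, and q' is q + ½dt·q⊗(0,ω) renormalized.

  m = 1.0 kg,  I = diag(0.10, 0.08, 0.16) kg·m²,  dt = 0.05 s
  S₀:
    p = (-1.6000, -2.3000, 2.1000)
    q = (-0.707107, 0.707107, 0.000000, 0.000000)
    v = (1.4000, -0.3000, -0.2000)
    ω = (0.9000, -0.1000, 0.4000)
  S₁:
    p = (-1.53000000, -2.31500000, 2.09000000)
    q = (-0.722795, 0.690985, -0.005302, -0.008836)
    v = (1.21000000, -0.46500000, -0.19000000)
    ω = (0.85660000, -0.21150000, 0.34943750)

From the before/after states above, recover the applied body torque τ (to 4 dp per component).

τ = (-0.0900, -0.2000, -0.1600)

Δω = ω₁−ω₀ = (-0.04340000, -0.11150000, -0.05056250)
applied torque τ = (-0.0900, -0.2000, -0.1600)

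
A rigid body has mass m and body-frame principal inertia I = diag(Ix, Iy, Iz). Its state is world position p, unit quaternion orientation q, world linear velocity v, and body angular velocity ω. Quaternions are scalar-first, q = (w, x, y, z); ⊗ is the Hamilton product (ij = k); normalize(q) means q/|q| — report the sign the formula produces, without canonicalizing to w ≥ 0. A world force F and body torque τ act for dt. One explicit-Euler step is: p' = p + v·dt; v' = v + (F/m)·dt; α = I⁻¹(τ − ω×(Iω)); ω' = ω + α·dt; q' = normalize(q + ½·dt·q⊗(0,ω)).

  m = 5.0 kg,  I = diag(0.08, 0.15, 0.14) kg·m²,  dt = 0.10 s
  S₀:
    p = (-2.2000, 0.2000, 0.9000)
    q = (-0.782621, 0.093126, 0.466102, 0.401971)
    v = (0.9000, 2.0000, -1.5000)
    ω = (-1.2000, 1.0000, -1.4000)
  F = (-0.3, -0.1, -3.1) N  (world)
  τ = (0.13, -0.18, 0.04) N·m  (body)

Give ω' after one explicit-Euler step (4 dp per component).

α = I⁻¹(τ − ω×Iω) = (1.4500, -0.5280, 0.8857)
ω' = ω + α·dt = (-1.0550, 0.9472, -1.3114)

ω' = (-1.0550, 0.9472, -1.3114)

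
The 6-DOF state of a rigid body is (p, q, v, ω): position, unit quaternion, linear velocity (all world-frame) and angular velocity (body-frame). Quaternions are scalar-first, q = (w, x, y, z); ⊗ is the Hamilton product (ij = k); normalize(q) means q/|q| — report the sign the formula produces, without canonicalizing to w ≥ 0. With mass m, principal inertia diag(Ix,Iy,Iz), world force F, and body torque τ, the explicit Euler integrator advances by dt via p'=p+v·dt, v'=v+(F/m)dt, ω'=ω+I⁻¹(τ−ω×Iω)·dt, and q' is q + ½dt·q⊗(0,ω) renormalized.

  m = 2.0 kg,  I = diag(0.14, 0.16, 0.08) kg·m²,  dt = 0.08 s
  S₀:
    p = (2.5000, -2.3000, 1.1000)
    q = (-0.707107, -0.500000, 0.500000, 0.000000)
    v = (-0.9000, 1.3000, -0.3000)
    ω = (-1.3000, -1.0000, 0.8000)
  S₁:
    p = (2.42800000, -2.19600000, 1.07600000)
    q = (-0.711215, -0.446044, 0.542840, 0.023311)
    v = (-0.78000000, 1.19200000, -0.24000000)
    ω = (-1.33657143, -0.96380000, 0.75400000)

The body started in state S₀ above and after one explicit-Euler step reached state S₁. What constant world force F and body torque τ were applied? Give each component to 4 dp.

velocity change Δv = (0.12000000, -0.10800000, 0.06000000)
applied force F = (3.0000, -2.7000, 1.5000)
rate change Δω = (-0.03657143, 0.03620000, -0.04600000)
gyro term ω₀×Iω₀ = (0.0640, -0.0624, 0.0260)
τ = I·(Δω/dt) + ω₀×(Iω₀) = (0.0000, 0.0100, -0.0200)

F = (3.0000, -2.7000, 1.5000)
τ = (0.0000, 0.0100, -0.0200)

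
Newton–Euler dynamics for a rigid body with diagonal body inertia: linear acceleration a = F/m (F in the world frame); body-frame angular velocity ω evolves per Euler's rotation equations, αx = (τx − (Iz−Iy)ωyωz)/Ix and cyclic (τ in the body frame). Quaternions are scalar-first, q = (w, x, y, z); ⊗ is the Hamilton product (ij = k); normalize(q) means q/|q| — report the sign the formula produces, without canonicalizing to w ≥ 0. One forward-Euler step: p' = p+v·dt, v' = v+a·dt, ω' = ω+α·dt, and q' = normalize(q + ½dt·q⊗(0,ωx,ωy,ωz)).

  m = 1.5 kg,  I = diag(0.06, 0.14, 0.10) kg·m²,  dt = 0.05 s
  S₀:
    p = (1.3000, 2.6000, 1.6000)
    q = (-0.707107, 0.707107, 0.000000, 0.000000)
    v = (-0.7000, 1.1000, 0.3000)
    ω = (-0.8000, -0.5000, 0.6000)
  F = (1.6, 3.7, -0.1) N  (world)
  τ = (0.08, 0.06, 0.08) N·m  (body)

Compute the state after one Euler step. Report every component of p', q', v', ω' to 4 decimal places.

a = (1.0667, 2.4667, -0.0667)
p' = p + v·dt = (1.2650, 2.6550, 1.6150)
v + (F/m)dt = (-0.6467, 1.2233, 0.2967)
angular accel α = (1.1333, 0.2914, 0.4800)
ω' = ω + α·dt = (-0.7433, -0.4854, 0.6240)
q⊗(0,ω) = (0.5656856, 0.5656856, -0.0707107, -0.7778177)
q' = normalize(q + ½dt·q⊗(0,ω)) = (-0.6927, 0.7210, -0.0018, -0.0194)

p' = (1.2650, 2.6550, 1.6150)
q' = (-0.6927, 0.7210, -0.0018, -0.0194)
v' = (-0.6467, 1.2233, 0.2967)
ω' = (-0.7433, -0.4854, 0.6240)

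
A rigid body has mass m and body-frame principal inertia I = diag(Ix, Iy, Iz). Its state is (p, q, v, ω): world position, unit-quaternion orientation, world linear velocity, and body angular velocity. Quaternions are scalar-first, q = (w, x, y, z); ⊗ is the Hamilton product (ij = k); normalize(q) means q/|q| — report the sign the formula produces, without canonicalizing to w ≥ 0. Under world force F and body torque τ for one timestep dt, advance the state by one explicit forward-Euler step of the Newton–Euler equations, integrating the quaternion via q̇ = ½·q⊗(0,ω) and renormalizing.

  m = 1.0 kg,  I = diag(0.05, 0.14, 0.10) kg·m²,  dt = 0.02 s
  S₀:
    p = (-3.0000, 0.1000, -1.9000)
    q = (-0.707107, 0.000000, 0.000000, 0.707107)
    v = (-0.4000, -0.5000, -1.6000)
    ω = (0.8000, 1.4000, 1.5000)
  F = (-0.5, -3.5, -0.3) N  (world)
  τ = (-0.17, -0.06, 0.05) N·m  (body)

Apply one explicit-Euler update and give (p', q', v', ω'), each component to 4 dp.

p' = p + v·dt = (-3.0080, 0.0900, -1.9320)
new velocity v' = (-0.4100, -0.5700, -1.6060)
angular accel α = (-1.7200, 0.0000, -0.5080)
ω' = ω + α·dt = (0.7656, 1.4000, 1.4898)
Hamilton product q⊗(0,ω) = (-1.0606605, -1.5556354, -0.4242642, -1.0606605)
q + ½dt·q⊗(0,ω), renormalized = (-0.7175, -0.0156, -0.0042, 0.6963)

p' = (-3.0080, 0.0900, -1.9320)
q' = (-0.7175, -0.0156, -0.0042, 0.6963)
v' = (-0.4100, -0.5700, -1.6060)
ω' = (0.7656, 1.4000, 1.4898)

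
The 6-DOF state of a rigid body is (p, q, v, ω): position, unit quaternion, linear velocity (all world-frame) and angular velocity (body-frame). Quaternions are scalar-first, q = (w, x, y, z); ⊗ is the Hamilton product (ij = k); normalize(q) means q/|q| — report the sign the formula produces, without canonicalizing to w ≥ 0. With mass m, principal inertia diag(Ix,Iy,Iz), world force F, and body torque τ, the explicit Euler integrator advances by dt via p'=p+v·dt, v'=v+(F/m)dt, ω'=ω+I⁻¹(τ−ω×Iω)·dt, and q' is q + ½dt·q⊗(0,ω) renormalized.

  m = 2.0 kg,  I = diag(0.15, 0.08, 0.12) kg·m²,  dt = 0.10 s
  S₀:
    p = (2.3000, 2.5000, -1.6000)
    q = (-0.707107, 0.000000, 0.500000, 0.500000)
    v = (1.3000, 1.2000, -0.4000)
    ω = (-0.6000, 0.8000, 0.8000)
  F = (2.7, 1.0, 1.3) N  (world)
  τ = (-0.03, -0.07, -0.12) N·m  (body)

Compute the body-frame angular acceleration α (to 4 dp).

gyro term ω×Iω = (0.0256, -0.0144, 0.0336)
angular accel α = (-0.3707, -0.6950, -1.2800)

α = (-0.3707, -0.6950, -1.2800)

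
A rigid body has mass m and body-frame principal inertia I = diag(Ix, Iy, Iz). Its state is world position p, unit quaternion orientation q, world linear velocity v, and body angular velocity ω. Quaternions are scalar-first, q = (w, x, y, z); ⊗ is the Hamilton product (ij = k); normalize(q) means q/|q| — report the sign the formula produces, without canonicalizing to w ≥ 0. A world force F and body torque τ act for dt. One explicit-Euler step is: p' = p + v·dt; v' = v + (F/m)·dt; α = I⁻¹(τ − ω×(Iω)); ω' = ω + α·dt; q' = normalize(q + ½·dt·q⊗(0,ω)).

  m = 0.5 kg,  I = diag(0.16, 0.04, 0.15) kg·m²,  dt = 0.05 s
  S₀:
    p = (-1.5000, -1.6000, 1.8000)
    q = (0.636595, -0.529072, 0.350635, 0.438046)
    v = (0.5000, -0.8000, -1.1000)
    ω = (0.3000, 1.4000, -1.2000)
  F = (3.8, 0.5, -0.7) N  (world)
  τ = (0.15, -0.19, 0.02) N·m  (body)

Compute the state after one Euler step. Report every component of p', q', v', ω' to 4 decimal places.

p' = (-1.4750, -1.6400, 1.7450)
q' = (0.6407, -0.5495, 0.3599, 0.3974)
v' = (0.8800, -0.7500, -1.1700)
ω' = (0.4046, 1.1670, -1.1765)

(τ − ω×Iω)/I = (2.0925, -4.6600, 0.4693)
ω' = ω + α·dt = (0.4046, 1.1670, -1.1765)
2q̇ = q⊗(0,ω) = (0.1934878, -0.8430479, 0.3877604, -1.6098053)
updated quaternion q' = (0.6407, -0.5495, 0.3599, 0.3974)
p + v·dt = (-1.4750, -1.6400, 1.7450)
new velocity v' = (0.8800, -0.7500, -1.1700)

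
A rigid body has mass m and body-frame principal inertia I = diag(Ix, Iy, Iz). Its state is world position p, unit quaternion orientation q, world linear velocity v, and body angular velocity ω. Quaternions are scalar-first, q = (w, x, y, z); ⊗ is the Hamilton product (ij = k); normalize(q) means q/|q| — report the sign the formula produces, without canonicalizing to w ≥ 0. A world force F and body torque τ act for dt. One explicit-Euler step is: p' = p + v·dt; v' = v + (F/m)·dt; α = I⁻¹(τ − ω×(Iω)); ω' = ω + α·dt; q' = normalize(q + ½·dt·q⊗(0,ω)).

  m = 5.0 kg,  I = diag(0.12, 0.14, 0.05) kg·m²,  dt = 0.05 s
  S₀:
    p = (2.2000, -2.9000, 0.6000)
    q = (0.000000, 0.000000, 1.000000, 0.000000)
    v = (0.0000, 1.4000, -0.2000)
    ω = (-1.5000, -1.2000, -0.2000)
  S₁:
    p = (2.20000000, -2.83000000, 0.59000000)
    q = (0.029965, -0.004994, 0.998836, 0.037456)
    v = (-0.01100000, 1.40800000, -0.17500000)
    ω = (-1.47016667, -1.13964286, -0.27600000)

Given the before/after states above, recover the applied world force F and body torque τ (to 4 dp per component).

v₁ − v₀ = (-0.01100000, 0.00800000, 0.02500000)
F = m·Δv/dt = (-1.1000, 0.8000, 2.5000)
rate change Δω = (0.02983333, 0.06035714, -0.07600000)
precession coupling = (-0.0216, 0.0210, 0.0360)
τ = I·(Δω/dt) + ω₀×(Iω₀) = (0.0500, 0.1900, -0.0400)

F = (-1.1000, 0.8000, 2.5000)
τ = (0.0500, 0.1900, -0.0400)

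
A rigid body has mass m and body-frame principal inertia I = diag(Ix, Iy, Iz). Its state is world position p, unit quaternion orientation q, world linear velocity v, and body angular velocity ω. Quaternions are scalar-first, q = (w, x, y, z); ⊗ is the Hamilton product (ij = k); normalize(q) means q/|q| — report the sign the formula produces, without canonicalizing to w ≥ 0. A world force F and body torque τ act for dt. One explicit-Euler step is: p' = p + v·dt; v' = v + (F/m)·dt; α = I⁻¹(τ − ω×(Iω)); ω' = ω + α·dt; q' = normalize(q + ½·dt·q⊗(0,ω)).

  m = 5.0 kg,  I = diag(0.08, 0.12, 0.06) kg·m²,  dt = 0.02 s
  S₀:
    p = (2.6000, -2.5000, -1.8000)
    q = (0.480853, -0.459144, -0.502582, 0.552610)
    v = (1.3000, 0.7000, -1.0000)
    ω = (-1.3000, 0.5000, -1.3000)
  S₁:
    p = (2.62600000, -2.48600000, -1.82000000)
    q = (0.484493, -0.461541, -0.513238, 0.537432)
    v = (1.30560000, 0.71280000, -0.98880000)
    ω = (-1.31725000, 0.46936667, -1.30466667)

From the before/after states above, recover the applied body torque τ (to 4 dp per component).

ω₁ − ω₀ = (-0.01725000, -0.03063333, -0.00466667)
precession coupling = (0.0390, 0.0338, -0.0260)
τ = I·(Δω/dt) + ω₀×(Iω₀) = (-0.0300, -0.1500, -0.0400)

τ = (-0.0300, -0.1500, -0.0400)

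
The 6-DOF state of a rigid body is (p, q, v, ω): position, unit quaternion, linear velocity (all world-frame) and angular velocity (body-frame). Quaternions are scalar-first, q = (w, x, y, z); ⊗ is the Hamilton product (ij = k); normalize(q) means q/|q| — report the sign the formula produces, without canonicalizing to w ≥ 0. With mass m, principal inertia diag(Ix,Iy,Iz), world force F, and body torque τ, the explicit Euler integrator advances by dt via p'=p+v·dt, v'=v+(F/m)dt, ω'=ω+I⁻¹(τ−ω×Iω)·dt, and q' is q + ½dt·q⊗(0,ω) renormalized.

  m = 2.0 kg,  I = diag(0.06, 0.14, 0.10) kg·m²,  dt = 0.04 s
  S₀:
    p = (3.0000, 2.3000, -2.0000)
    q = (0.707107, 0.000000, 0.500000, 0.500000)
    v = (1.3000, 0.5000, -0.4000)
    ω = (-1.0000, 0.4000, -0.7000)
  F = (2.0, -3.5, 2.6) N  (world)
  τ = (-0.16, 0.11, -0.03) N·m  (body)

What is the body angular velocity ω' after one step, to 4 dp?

α = I⁻¹(τ − ω×Iω) = (-2.8533, 0.9857, 0.0200)
ω' = ω + α·dt = (-1.1141, 0.4394, -0.6992)

ω' = (-1.1141, 0.4394, -0.6992)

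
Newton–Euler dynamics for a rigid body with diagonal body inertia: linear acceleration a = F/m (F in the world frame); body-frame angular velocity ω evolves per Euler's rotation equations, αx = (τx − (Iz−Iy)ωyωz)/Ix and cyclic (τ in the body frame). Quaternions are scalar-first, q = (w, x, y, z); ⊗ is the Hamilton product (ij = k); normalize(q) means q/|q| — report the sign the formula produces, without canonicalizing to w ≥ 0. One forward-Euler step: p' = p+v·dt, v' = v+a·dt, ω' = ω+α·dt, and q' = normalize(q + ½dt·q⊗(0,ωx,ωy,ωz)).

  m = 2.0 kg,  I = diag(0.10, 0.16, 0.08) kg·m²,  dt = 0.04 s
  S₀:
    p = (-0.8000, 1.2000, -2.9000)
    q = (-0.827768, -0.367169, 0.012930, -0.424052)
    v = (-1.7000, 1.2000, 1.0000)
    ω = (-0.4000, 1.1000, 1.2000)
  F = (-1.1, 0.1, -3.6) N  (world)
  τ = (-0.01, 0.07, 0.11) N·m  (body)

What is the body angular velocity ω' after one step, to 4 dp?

precession coupling ω×(Iω) = (-0.1056, -0.0096, -0.0264)
(τ − ω×Iω)/I = (0.9560, 0.4975, 1.7050)
ω' = ω + α·dt = (-0.3618, 1.1199, 1.2682)

ω' = (-0.3618, 1.1199, 1.2682)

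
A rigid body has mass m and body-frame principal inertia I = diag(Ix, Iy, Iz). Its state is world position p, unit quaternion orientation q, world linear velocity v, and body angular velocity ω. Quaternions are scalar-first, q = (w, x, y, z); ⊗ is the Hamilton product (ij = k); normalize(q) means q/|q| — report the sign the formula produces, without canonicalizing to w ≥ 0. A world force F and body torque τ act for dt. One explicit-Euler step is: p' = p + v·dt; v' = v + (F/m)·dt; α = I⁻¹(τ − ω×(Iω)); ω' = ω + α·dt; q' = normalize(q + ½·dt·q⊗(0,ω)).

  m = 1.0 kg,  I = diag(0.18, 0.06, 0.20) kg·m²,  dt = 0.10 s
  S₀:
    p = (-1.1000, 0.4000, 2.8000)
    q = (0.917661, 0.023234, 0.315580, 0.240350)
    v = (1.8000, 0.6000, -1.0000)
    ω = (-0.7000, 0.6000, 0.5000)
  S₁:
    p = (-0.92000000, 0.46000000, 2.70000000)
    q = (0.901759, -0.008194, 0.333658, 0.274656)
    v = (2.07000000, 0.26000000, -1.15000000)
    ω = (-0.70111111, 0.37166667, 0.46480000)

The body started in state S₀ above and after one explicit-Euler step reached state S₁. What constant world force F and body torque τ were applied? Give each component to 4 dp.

F = (2.7000, -3.4000, -1.5000)
τ = (0.0400, -0.1300, -0.0200)

Δω = ω₁−ω₀ = (-0.00111111, -0.22833333, -0.03520000)
τ = I·(Δω/dt) + ω₀×(Iω₀) = (0.0400, -0.1300, -0.0200)
Δv = v₁−v₀ = (0.27000000, -0.34000000, -0.15000000)
m·(v₁−v₀)/dt = (2.7000, -3.4000, -1.5000)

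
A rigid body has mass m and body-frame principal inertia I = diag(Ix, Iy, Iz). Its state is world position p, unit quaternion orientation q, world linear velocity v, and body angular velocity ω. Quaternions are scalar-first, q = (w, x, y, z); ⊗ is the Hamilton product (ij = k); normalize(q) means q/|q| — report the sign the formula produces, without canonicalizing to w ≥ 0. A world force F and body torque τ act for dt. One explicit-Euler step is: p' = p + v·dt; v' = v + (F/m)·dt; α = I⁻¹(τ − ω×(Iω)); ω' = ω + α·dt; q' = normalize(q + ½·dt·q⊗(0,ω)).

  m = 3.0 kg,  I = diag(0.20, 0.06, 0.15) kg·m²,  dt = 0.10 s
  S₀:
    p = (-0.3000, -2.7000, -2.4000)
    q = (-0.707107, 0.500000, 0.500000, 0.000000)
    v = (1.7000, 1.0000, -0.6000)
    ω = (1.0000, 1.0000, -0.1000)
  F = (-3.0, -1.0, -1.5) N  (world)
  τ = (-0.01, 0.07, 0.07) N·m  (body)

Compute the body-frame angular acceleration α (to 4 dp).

α = (-0.0050, 1.2500, 1.4000)

ω×(Iω) gyroscopic = (-0.0090, -0.0050, -0.1400)
α = I⁻¹(τ − ω×Iω) = (-0.0050, 1.2500, 1.4000)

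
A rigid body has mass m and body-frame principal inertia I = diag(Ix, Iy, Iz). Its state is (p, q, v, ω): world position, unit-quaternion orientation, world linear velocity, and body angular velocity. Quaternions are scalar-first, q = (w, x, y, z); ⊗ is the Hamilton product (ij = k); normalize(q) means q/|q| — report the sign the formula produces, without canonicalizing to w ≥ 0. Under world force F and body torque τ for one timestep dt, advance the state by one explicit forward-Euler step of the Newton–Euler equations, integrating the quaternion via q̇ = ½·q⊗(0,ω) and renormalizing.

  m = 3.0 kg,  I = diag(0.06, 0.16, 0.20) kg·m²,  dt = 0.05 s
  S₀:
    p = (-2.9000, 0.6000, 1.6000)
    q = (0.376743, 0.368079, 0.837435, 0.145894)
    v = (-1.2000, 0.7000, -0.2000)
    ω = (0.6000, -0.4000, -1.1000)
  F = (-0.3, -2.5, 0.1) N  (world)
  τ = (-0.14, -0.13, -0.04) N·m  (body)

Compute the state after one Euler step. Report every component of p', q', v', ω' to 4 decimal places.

a = (-0.1000, -0.8333, 0.0333)
p' = p + v·dt = (-2.9600, 0.6350, 1.5900)
v' = v + a·dt = (-1.2050, 0.6583, -0.1983)
gyro term ω×Iω = (0.0176, 0.0924, -0.0240)
angular accel α = (-2.6267, -1.3900, -0.0800)
new body rate ω' = (0.4687, -0.4695, -1.1040)
q⊗(0,ω) = (0.2746100, -0.6367751, 0.3417261, -1.0641099)
q' = normalize(q + ½dt·q⊗(0,ω)) = (0.3834, 0.3520, 0.8455, 0.1192)

p' = (-2.9600, 0.6350, 1.5900)
q' = (0.3834, 0.3520, 0.8455, 0.1192)
v' = (-1.2050, 0.6583, -0.1983)
ω' = (0.4687, -0.4695, -1.1040)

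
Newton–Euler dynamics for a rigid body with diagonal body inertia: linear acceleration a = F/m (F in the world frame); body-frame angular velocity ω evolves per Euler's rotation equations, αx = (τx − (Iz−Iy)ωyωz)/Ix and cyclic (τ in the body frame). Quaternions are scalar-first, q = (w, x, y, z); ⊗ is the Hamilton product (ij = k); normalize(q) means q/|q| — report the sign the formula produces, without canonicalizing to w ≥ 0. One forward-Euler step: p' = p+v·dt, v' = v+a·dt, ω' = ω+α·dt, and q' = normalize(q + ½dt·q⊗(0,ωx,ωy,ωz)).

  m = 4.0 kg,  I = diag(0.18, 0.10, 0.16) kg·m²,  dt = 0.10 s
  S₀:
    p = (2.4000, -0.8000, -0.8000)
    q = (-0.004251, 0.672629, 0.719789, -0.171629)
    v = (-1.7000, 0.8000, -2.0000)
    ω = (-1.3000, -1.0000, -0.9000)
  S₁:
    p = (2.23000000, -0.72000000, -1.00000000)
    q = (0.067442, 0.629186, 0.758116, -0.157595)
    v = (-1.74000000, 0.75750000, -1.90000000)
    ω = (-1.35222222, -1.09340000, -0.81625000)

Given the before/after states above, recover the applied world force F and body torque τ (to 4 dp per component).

ω₁ − ω₀ = (-0.05222222, -0.09340000, 0.08375000)
precession coupling = (0.0540, 0.0234, -0.1040)
applied torque τ = (-0.0400, -0.0700, 0.0300)
Δv = v₁−v₀ = (-0.04000000, -0.04250000, 0.10000000)
m·(v₁−v₀)/dt = (-1.6000, -1.7000, 4.0000)

F = (-1.6000, -1.7000, 4.0000)
τ = (-0.0400, -0.0700, 0.0300)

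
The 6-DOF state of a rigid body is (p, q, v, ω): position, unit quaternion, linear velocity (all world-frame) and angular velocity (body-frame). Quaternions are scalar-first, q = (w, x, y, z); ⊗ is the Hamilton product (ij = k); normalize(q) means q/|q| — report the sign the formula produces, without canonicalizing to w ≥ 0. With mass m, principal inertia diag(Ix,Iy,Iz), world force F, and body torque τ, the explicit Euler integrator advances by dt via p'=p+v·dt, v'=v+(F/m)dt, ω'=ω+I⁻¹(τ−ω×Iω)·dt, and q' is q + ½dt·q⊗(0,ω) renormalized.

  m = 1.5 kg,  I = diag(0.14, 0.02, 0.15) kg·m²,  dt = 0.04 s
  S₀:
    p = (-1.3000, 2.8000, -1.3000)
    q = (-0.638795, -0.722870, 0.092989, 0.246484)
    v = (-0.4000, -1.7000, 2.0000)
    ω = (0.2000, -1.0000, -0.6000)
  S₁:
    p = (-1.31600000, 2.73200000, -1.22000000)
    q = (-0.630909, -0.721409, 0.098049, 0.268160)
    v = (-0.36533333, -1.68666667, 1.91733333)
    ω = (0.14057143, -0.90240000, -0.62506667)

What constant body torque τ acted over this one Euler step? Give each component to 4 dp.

τ = (-0.1300, 0.0500, -0.0700)

Δω = ω₁−ω₀ = (-0.05942857, 0.09760000, -0.02506667)
precession coupling = (0.0780, 0.0012, 0.0240)
applied torque τ = (-0.1300, 0.0500, -0.0700)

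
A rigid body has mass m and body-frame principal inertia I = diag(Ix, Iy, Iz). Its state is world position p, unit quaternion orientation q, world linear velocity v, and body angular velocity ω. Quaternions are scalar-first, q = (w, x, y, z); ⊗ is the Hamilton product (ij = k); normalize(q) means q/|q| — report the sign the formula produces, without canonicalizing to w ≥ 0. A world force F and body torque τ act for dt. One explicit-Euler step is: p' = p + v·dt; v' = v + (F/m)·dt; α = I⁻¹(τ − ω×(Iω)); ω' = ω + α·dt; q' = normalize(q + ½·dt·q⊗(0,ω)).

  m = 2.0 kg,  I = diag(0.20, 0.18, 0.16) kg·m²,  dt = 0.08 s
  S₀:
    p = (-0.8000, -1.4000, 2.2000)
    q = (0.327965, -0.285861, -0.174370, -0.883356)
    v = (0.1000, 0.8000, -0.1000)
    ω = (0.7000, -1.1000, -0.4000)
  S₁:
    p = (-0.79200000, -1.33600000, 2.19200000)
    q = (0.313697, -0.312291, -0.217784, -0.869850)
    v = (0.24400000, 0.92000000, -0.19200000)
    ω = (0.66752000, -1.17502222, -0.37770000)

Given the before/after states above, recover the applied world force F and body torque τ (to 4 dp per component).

F = (3.6000, 3.0000, -2.3000)
τ = (-0.0900, -0.1800, 0.0600)

Δω = ω₁−ω₀ = (-0.03248000, -0.07502222, 0.02230000)
I·α + gyro = (-0.0900, -0.1800, 0.0600)
v₁ − v₀ = (0.14400000, 0.12000000, -0.09200000)
m·(v₁−v₀)/dt = (3.6000, 3.0000, -2.3000)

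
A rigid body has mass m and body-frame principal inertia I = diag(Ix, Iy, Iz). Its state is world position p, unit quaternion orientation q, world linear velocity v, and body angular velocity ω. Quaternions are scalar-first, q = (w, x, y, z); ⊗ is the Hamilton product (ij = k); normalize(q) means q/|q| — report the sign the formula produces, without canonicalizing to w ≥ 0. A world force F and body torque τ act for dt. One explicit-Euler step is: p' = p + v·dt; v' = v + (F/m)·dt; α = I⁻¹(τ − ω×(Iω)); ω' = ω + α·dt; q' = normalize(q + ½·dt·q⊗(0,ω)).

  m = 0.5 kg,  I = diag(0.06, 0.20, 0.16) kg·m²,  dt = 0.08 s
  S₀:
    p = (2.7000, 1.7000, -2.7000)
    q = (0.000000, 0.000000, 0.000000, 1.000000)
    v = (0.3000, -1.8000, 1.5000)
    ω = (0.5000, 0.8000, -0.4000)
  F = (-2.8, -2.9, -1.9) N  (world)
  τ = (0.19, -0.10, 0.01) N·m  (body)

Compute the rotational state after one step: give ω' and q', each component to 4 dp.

ω' = (0.7363, 0.7520, -0.4230)
q' = (0.0160, -0.0320, 0.0200, 0.9992)

(τ − ω×Iω)/I = (2.9533, -0.6000, -0.2875)
ω + α·dt = (0.7363, 0.7520, -0.4230)
Hamilton product q⊗(0,ω) = (0.4000000, -0.8000000, 0.5000000, 0.0000000)
updated quaternion q' = (0.0160, -0.0320, 0.0200, 0.9992)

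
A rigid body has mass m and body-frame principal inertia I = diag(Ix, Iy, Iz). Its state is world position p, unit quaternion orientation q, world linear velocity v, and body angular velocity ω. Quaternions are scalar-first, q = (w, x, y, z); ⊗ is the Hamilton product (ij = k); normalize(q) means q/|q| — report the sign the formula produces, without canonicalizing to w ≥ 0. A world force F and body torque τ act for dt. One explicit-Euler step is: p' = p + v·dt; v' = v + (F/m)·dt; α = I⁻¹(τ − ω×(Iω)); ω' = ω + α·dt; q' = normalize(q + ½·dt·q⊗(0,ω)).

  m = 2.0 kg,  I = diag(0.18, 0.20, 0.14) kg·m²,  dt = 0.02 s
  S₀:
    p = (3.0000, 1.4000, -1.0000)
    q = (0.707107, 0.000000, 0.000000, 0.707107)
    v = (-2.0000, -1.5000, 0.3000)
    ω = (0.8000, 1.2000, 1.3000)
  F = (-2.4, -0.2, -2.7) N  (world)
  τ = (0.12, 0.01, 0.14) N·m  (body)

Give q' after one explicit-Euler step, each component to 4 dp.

q⊗(0,ω) = (-0.9192391, -0.2828428, 1.4142140, 0.9192391)
q' = normalize(q + ½dt·q⊗(0,ω)) = (0.6978, -0.0028, 0.0141, 0.7162)

q' = (0.6978, -0.0028, 0.0141, 0.7162)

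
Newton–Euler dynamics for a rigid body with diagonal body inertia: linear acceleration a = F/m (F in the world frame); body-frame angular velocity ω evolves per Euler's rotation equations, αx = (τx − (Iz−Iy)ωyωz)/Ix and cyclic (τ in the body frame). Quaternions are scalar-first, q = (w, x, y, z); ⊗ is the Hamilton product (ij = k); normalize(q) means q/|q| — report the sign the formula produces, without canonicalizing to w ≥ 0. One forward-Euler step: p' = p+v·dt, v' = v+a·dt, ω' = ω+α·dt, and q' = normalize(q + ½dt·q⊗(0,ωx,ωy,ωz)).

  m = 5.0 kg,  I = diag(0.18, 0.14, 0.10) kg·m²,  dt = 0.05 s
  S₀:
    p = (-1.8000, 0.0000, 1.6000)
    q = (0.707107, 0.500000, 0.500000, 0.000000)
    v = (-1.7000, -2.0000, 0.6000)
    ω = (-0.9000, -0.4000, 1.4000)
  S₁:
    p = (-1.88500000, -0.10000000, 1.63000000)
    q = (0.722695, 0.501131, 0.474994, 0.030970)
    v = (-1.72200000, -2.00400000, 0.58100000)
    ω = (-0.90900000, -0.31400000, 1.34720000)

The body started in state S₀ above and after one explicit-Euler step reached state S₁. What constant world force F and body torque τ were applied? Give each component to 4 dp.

velocity change Δv = (-0.02200000, -0.00400000, -0.01900000)
F = m·Δv/dt = (-2.2000, -0.4000, -1.9000)
rate change Δω = (-0.00900000, 0.08600000, -0.05280000)
precession coupling = (0.0224, -0.1008, -0.0144)
τ = I·(Δω/dt) + ω₀×(Iω₀) = (-0.0100, 0.1400, -0.1200)

F = (-2.2000, -0.4000, -1.9000)
τ = (-0.0100, 0.1400, -0.1200)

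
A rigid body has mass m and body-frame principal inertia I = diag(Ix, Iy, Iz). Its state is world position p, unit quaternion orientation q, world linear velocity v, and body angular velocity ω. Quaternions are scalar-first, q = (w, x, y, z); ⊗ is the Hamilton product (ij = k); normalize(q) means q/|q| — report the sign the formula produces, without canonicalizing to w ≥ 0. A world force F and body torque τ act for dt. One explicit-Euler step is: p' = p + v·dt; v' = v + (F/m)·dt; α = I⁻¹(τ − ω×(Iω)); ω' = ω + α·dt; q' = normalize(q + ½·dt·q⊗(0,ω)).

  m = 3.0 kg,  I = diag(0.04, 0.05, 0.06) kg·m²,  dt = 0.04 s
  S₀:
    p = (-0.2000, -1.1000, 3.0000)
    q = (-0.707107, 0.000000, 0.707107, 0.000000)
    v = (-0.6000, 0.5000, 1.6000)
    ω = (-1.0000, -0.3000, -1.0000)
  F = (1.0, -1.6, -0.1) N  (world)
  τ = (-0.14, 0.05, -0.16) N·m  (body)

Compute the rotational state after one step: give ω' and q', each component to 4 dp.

gyro term ω×Iω = (0.0030, -0.0200, 0.0030)
angular accel α = (-3.5750, 1.4000, -2.7167)
new body rate ω' = (-1.1430, -0.2440, -1.1087)
Hamilton product q⊗(0,ω) = (0.2121321, 0.0000000, 0.2121321, 1.4142140)
q + ½dt·q⊗(0,ω), renormalized = (-0.7026, 0.0000, 0.7111, 0.0283)

ω' = (-1.1430, -0.2440, -1.1087)
q' = (-0.7026, 0.0000, 0.7111, 0.0283)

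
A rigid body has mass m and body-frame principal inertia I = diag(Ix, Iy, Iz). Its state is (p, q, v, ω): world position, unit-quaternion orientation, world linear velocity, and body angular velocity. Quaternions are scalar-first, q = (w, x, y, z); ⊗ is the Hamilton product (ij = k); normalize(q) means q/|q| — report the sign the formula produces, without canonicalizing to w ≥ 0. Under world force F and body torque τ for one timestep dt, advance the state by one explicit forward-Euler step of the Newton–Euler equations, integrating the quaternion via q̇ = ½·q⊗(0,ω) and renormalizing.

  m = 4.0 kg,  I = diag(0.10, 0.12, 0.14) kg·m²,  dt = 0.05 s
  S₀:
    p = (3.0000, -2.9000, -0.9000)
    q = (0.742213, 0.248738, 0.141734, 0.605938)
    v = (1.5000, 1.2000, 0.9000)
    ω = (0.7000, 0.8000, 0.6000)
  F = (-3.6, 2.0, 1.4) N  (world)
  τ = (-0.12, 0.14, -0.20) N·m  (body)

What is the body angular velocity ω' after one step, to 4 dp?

ω' = (0.6352, 0.8653, 0.5246)

α = I⁻¹(τ − ω×Iω) = (-1.2960, 1.3067, -1.5086)
ω + α·dt = (0.6352, 0.8653, 0.5246)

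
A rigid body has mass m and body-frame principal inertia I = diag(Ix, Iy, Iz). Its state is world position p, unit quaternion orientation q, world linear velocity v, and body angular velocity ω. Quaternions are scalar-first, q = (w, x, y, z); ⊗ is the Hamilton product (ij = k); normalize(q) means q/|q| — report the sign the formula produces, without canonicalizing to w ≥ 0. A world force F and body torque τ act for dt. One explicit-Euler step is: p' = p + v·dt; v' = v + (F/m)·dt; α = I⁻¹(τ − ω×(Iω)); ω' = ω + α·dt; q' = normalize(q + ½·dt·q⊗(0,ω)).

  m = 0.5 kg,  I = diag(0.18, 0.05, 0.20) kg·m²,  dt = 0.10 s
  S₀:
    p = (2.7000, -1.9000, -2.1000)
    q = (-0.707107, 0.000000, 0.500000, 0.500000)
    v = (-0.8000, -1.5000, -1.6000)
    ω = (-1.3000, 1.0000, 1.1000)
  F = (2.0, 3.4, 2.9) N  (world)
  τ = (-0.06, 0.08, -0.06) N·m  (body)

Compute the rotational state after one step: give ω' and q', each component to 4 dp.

ω' = (-1.4250, 1.1028, 0.9855)
q' = (-0.7559, 0.0482, 0.4301, 0.4912)

angular accel α = (-1.2500, 1.0280, -1.1450)
ω' = ω + α·dt = (-1.4250, 1.1028, 0.9855)
Hamilton product q⊗(0,ω) = (-1.0500000, 0.9692391, -1.3571070, -0.1278177)
q + ½dt·q⊗(0,ω), renormalized = (-0.7559, 0.0482, 0.4301, 0.4912)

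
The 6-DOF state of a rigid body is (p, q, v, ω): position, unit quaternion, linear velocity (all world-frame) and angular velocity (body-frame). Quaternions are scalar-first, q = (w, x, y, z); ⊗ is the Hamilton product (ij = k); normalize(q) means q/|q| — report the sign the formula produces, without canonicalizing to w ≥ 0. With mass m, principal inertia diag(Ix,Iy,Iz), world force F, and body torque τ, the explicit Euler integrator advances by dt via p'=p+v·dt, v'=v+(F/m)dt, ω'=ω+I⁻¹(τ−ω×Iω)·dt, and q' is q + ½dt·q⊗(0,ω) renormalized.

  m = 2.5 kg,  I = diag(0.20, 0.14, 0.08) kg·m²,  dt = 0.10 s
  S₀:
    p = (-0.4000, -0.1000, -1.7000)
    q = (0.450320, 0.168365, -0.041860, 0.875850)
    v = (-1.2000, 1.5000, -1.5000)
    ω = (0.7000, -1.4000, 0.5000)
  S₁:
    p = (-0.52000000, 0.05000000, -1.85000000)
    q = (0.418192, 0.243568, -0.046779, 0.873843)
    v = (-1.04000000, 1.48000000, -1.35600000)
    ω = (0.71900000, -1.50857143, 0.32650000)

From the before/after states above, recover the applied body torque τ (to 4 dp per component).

τ = (0.0800, -0.1100, -0.0800)

rate change Δω = (0.01900000, -0.10857143, -0.17350000)
ω₀×(Iω₀) = (0.0420, 0.0420, 0.0588)
applied torque τ = (0.0800, -0.1100, -0.0800)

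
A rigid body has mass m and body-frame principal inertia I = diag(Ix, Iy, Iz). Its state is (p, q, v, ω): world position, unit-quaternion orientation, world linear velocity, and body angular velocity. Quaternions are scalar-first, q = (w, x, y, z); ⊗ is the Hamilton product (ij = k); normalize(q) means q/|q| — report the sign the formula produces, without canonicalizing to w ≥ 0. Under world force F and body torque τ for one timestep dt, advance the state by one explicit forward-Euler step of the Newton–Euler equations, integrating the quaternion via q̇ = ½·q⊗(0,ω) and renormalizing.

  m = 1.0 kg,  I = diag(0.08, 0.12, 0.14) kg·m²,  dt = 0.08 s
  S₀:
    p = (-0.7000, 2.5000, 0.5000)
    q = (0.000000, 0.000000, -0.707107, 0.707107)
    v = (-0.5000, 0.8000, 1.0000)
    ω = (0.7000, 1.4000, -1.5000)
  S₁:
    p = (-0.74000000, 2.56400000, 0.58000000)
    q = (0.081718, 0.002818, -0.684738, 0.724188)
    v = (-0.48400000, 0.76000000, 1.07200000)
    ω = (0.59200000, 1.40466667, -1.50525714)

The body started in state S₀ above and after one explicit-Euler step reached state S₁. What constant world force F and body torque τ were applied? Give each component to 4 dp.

ω₁ − ω₀ = (-0.10800000, 0.00466667, -0.00525714)
gyro term ω₀×Iω₀ = (-0.0420, 0.0630, 0.0392)
applied torque τ = (-0.1500, 0.0700, 0.0300)
velocity change Δv = (0.01600000, -0.04000000, 0.07200000)
applied force F = (0.2000, -0.5000, 0.9000)

F = (0.2000, -0.5000, 0.9000)
τ = (-0.1500, 0.0700, 0.0300)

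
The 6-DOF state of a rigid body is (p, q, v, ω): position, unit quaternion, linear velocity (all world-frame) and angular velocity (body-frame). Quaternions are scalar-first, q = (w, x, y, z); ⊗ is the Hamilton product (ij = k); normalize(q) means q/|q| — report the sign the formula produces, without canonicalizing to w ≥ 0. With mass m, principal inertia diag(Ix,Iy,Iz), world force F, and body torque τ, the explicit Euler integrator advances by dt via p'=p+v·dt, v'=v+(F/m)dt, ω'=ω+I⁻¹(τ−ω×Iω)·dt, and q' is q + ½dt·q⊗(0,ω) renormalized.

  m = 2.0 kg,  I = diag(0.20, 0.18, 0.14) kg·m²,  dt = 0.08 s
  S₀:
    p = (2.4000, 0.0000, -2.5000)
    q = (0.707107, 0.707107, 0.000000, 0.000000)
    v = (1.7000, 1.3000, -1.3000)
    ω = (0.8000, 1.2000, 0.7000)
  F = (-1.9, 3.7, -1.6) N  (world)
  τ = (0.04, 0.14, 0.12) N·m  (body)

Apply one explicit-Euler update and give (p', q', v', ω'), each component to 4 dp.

p + v·dt = (2.5360, 0.1040, -2.6040)
v + (F/m)dt = (1.6240, 1.4480, -1.3640)
ω×(Iω) gyroscopic = (-0.0336, 0.0336, -0.0192)
angular accel α = (0.3680, 0.5911, 0.9943)
ω' = ω + α·dt = (0.8294, 1.2473, 0.7795)
q⊗(0,ω) = (-0.5656856, 0.5656856, 0.3535535, 1.3435033)
updated quaternion q' = (0.6831, 0.7282, 0.0141, 0.0536)

p' = (2.5360, 0.1040, -2.6040)
q' = (0.6831, 0.7282, 0.0141, 0.0536)
v' = (1.6240, 1.4480, -1.3640)
ω' = (0.8294, 1.2473, 0.7795)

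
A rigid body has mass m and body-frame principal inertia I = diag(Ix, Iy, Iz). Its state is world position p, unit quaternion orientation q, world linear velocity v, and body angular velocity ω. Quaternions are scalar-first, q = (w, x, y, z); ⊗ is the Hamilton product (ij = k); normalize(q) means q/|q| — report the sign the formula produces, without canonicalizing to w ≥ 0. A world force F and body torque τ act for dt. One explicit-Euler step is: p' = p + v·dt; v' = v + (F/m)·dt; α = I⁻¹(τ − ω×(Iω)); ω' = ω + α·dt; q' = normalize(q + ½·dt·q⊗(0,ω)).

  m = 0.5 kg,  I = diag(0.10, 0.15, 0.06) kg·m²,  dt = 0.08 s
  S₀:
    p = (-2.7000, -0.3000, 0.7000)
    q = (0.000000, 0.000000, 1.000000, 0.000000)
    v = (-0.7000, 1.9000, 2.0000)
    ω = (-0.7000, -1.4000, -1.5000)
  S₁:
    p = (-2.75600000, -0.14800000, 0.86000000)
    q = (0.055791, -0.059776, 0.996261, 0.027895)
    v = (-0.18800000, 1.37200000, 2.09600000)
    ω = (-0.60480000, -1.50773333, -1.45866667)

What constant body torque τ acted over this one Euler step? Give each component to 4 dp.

Δω = ω₁−ω₀ = (0.09520000, -0.10773333, 0.04133333)
ω₀×(Iω₀) = (-0.1890, 0.0420, 0.0490)
applied torque τ = (-0.0700, -0.1600, 0.0800)

τ = (-0.0700, -0.1600, 0.0800)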